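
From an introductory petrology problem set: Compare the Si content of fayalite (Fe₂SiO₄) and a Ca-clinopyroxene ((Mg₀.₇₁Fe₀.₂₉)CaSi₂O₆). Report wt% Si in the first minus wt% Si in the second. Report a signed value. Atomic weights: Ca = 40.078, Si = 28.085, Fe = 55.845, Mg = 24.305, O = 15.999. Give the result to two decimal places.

First mineral: 28.085 g Si in 203.771 g formula = 13.78 wt% Si.
Second mineral: 56.170 g Si in 225.694 g formula = 24.89 wt% Si.
13.78% − 24.89% gives a difference of -11.11 percentage points.

-11.11 percentage points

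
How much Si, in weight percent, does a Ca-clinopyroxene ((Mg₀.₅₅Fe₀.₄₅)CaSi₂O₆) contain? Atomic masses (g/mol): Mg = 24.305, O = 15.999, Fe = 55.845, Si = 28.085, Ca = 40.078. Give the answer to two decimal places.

24.34 weight percent

Formula mass = 0.55×24.305 + 0.45×55.845 + 1×40.078 + 2×28.085 + 6×15.999 = 230.740 g/mol, of which 56.170 g is Si.
So Si makes up 56.170/230.740 = 0.2434 of the mass, i.e. 24.34%.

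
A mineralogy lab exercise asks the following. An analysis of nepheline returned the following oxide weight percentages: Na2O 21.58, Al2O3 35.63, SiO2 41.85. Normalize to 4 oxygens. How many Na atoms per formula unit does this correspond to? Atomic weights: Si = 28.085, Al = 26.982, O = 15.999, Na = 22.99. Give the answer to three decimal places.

0.999 Na apfu

Na2O: 21.58/61.979 = 0.34818 mol → 0.69636 mol Na, 0.34818 mol O.
Al2O3: 35.63/101.961 = 0.34945 mol → 0.69890 mol Al, 1.04835 mol O.
SiO2: 41.85/60.083 = 0.69654 mol → 0.69654 mol Si, 1.39308 mol O.
Total oxygen = 2.78961 mol. Normalization factor = 4/2.78961 = 1.43389.
Na per 4 O = 0.69636 × 1.43389 = 0.999.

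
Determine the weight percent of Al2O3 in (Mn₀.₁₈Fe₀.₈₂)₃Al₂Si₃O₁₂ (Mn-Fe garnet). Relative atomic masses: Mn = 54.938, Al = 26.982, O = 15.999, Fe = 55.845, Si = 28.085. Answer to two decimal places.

M((Mn₀.₁₈Fe₀.₈₂)₃Al₂Si₃O₁₂) = 497.252 g/mol; M(Al2O3) = 101.961 g/mol.
Moles Al2O3 per formula unit = 2 Al ÷ 2 = 1.0000.
Al2O3 fraction = (1.0000 × 101.961) / 497.252 = 101.961/497.252 = 0.2050.

20.50 wt%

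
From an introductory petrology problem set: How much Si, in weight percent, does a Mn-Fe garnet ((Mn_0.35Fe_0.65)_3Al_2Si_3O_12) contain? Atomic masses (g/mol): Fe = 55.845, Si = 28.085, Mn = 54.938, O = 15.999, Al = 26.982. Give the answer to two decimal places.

Formula mass = 1.05·54.938 + 1.95·55.845 + 2·26.982 + 3·28.085 + 12·15.999 = 496.790 g/mol, of which 84.255 g is Si.
So Si makes up 84.255/496.790 = 0.1696 of the mass, i.e. 16.96%.

16.96 weight percent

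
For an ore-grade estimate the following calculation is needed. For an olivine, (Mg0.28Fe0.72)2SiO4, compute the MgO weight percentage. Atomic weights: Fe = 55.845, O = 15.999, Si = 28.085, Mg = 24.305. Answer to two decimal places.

Molar mass of (Mg0.28Fe0.72)2SiO4 = 0.56·24.305 + 1.44·55.845 + 1·28.085 + 4·15.999 = 186.109 g/mol.
Each formula unit contains 0.56 Mg, equivalent to 0.56/1 = 0.5600 mol MgO.
M(MgO) = 1×24.305 + 1×15.999 = 40.304 g/mol.
Mass of MgO per formula unit = 0.5600 × 40.304 = 22.570 g.
MgO wt% = 22.570 / 186.109 × 100 = 12.13%.

12.13 wt%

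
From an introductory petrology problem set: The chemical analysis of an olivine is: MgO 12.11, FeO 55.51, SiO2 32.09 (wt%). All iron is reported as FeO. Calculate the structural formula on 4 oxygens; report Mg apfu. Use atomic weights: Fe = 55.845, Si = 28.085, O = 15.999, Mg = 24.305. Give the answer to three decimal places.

12.11 wt% MgO ÷ 40.304 g/mol = 0.30047 mol, giving 0.30047 Mg and 0.30047 O.
55.51 wt% FeO ÷ 71.844 g/mol = 0.77265 mol, giving 0.77265 Fe and 0.77265 O.
32.09 wt% SiO2 ÷ 60.083 g/mol = 0.53409 mol, giving 0.53409 Si and 1.06818 O.
Oxygen sums to 2.14130; scaling by 4/2.14130 = 1.86802 puts the formula on 4 O.
Mg: 0.30047 × 1.86802 = 0.561 atoms per formula unit.

0.561 Mg apfu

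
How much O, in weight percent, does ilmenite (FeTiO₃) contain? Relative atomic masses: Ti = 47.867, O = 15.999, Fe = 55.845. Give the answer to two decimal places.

Formula mass = 1×55.845 + 1×47.867 + 3×15.999 = 151.709 g/mol, of which 47.997 g is O.
So O makes up 47.997/151.709 = 0.3164 of the mass, i.e. 31.64%.

31.64 weight percent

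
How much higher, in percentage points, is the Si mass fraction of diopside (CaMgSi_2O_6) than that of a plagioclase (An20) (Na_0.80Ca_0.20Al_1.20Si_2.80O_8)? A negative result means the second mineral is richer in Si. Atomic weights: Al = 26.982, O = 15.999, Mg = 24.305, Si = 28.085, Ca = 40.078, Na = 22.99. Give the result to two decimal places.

-3.69 percentage points

First mineral: 56.170 g Si in 216.547 g formula = 25.94 wt% Si.
Second mineral: 78.638 g Si in 265.416 g formula = 29.63 wt% Si.
25.94% − 29.63% gives a difference of -3.69 percentage points.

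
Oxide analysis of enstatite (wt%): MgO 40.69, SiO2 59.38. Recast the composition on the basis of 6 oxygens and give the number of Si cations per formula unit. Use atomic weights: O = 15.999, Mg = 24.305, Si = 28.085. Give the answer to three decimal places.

1.986 Si apfu

40.69 wt% MgO ÷ 40.304 g/mol = 1.00958 mol, giving 1.00958 Mg and 1.00958 O.
59.38 wt% SiO2 ÷ 60.083 g/mol = 0.98830 mol, giving 0.98830 Si and 1.97660 O.
Oxygen sums to 2.98618; scaling by 6/2.98618 = 2.00926 puts the formula on 6 O.
Si: 0.98830 × 2.00926 = 1.986 atoms per formula unit.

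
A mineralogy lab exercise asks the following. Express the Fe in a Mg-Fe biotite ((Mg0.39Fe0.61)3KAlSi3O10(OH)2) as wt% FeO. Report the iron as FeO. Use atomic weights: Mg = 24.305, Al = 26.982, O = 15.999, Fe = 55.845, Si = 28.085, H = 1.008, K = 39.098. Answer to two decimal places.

27.68 wt%

M((Mg0.39Fe0.61)3KAlSi3O10(OH)2) = 474.972 g/mol; M(FeO) = 71.844 g/mol.
Moles FeO per formula unit = 1.83 Fe ÷ 1 = 1.8300.
FeO fraction = (1.8300 × 71.844) / 474.972 = 131.475/474.972 = 0.2768.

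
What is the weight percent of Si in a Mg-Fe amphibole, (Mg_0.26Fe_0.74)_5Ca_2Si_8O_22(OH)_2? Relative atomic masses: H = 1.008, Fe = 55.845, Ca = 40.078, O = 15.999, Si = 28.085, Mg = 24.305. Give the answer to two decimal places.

24.18 mass %

Formula mass = 1.30*24.305 + 3.70*55.845 + 2*40.078 + 8*28.085 + 24*15.999 + 2*1.008 = 929.051 g/mol, of which 224.680 g is Si.
So Si makes up 224.680/929.051 = 0.2418 of the mass, i.e. 24.18%.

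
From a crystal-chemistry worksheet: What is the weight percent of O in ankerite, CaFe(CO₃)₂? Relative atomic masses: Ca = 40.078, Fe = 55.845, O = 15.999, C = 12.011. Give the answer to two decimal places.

M(CaFe(CO₃)₂) = 215.939 g/mol.
O contributes 6 × 15.999 = 95.994 g per mole.
95.994/215.939 = 0.4445 → 44.45%.

44.45 wt%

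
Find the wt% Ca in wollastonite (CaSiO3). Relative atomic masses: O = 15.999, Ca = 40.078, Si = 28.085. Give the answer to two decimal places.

Molar mass of CaSiO3: 1·40.078 + 1·28.085 + 3·15.999 = 116.160 g/mol.
Mass of Ca per formula unit: 1 × 40.078 = 40.078 g.
Weight fraction Ca = 40.078 / 116.160 = 0.3450.

34.50 mass %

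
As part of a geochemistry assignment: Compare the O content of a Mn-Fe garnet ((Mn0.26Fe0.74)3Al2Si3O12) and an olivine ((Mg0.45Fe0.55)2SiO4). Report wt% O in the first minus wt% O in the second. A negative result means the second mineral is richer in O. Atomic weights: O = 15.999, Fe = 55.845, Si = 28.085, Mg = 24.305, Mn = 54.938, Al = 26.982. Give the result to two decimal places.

O in (Mn0.26Fe0.74)3Al2Si3O12: molar mass 497.035 g/mol; 12×15.999 = 191.988 g → 38.63 wt%.
O in (Mg0.45Fe0.55)2SiO4: molar mass 175.385 g/mol; 4×15.999 = 63.996 g → 36.49 wt%.
Difference = 38.63 − 36.49 = 2.14 percentage points.

2.14 percentage points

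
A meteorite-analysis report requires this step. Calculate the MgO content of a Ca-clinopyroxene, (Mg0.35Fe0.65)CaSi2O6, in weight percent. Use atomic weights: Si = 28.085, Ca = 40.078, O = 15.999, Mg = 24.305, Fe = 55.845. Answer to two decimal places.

Molar mass of (Mg0.35Fe0.65)CaSi2O6 = 0.35*24.305 + 0.65*55.845 + 1*40.078 + 2*28.085 + 6*15.999 = 237.048 g/mol.
Each formula unit contains 0.35 Mg, equivalent to 0.35/1 = 0.3500 mol MgO.
M(MgO) = 1×24.305 + 1×15.999 = 40.304 g/mol.
Mass of MgO per formula unit = 0.3500 × 40.304 = 14.106 g.
MgO wt% = 14.106 / 237.048 × 100 = 5.95%.

5.95 wt%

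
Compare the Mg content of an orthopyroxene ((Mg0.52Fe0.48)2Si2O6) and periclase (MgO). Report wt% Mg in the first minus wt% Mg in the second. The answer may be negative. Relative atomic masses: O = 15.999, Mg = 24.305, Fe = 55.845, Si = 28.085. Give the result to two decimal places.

M((Mg0.52Fe0.48)2Si2O6) = 231.052 g/mol, so wt% Mg = 25.277/231.052 × 100 = 10.94%.
M(MgO) = 40.304 g/mol, so wt% Mg = 24.305/40.304 × 100 = 60.30%.
10.94 − 60.30 = -49.36 pp.

-49.36 percentage points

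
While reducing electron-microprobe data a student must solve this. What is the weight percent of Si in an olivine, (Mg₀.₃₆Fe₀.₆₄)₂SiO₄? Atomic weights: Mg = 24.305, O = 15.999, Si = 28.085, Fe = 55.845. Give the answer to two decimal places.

M((Mg₀.₃₆Fe₀.₆₄)₂SiO₄) = 181.062 g/mol.
Si contributes 1 × 28.085 = 28.085 g per mole.
28.085/181.062 = 0.1551 → 15.51%.

15.51 wt%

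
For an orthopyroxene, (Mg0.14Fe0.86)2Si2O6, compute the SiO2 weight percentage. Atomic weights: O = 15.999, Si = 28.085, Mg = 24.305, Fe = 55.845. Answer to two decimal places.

47.12 wt%

Molar mass of (Mg0.14Fe0.86)2Si2O6 = 0.28·24.305 + 1.72·55.845 + 2·28.085 + 6·15.999 = 255.023 g/mol.
Each formula unit contains 2 Si, equivalent to 2/1 = 2.0000 mol SiO2.
M(SiO2) = 1×28.085 + 2×15.999 = 60.083 g/mol.
Mass of SiO2 per formula unit = 2.0000 × 60.083 = 120.166 g.
SiO2 wt% = 120.166 / 255.023 × 100 = 47.12%.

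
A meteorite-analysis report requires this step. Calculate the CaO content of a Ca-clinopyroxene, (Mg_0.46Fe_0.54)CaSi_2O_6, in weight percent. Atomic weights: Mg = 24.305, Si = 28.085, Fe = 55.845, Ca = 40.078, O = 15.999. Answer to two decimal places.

24.01 wt%

Formula mass = 233.579 g/mol.
1 Ca → 1.0000 mol CaO per formula unit; M(CaO) = 56.077, so CaO mass = 56.077 g.
56.077/233.579 × 100 = 24.01 wt%.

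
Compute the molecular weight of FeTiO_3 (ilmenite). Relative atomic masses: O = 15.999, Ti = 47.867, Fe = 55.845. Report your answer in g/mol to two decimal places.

M = 1(55.845) + 1(47.867) + 3(15.999)

151.71 g/mol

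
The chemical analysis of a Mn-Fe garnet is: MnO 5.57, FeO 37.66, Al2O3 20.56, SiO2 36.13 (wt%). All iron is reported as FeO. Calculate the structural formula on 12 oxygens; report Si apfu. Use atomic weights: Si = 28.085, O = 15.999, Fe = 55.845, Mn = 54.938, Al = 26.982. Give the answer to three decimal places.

MnO: 5.57/70.937 = 0.07852 mol → 0.07852 mol Mn, 0.07852 mol O.
FeO: 37.66/71.844 = 0.52419 mol → 0.52419 mol Fe, 0.52419 mol O.
Al2O3: 20.56/101.961 = 0.20165 mol → 0.40330 mol Al, 0.60495 mol O.
SiO2: 36.13/60.083 = 0.60133 mol → 0.60133 mol Si, 1.20266 mol O.
Total oxygen = 2.41032 mol. Normalization factor = 12/2.41032 = 4.97859.
Si per 12 O = 0.60133 × 4.97859 = 2.994.

2.994 Si apfu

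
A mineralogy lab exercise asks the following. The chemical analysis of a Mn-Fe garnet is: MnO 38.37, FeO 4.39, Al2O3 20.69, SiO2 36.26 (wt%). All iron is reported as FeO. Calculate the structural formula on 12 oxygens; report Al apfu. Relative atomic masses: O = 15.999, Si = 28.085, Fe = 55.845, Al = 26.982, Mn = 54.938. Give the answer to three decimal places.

2.014 Al apfu

MnO (M=70.937): mol = 0.54090; Mn = 0.54090, O = 0.54090.
FeO (M=71.844): mol = 0.06110; Fe = 0.06110, O = 0.06110.
Al2O3 (M=101.961): mol = 0.20292; Al = 0.40584, O = 0.60876.
SiO2 (M=60.083): mol = 0.60350; Si = 0.60350, O = 1.20700.
ΣO = 2.41776; factor = 12/ΣO = 4.96327.
Al apfu = 0.40584 × 4.96327 = 2.014.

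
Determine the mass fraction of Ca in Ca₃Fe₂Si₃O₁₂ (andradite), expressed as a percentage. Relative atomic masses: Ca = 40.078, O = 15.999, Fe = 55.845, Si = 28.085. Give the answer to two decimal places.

23.66 mass %

Formula mass = 3·40.078 + 2·55.845 + 3·28.085 + 12·15.999 = 508.167 g/mol, of which 120.234 g is Ca.
So Ca makes up 120.234/508.167 = 0.2366 of the mass, i.e. 23.66%.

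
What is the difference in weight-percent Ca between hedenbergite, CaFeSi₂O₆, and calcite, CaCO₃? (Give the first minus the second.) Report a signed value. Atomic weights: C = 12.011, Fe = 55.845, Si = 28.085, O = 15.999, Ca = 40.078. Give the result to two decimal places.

Ca in CaFeSi₂O₆: molar mass 248.087 g/mol; 1×40.078 = 40.078 g → 16.15 wt%.
Ca in CaCO₃: molar mass 100.086 g/mol; 1×40.078 = 40.078 g → 40.04 wt%.
Difference = 16.15 − 40.04 = -23.89 percentage points.

-23.89 percentage points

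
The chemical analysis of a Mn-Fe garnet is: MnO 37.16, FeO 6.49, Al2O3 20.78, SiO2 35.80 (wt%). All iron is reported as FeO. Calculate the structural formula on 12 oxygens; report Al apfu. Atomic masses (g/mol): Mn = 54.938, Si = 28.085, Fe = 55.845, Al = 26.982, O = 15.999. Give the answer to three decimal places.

2.023 Al apfu

MnO (M=70.937): mol = 0.52385; Mn = 0.52385, O = 0.52385.
FeO (M=71.844): mol = 0.09033; Fe = 0.09033, O = 0.09033.
Al2O3 (M=101.961): mol = 0.20380; Al = 0.40760, O = 0.61140.
SiO2 (M=60.083): mol = 0.59584; Si = 0.59584, O = 1.19168.
ΣO = 2.41726; factor = 12/ΣO = 4.96430.
Al apfu = 0.40760 × 4.96430 = 2.023.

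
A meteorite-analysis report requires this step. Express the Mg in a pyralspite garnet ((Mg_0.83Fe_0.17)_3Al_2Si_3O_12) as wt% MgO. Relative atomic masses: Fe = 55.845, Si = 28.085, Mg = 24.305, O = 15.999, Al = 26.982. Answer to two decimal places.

Molar mass of (Mg_0.83Fe_0.17)_3Al_2Si_3O_12 = 2.49*24.305 + 0.51*55.845 + 2*26.982 + 3*28.085 + 12*15.999 = 419.207 g/mol.
Each formula unit contains 2.49 Mg, equivalent to 2.49/1 = 2.4900 mol MgO.
M(MgO) = 1×24.305 + 1×15.999 = 40.304 g/mol.
Mass of MgO per formula unit = 2.4900 × 40.304 = 100.357 g.
MgO wt% = 100.357 / 419.207 × 100 = 23.94%.

23.94 wt%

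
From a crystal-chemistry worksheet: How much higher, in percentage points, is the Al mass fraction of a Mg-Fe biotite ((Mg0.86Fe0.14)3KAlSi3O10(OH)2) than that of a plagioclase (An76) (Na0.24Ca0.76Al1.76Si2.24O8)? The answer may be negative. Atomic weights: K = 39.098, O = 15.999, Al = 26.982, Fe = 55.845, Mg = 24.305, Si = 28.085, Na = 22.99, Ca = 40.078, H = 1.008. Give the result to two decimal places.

Al in (Mg0.86Fe0.14)3KAlSi3O10(OH)2: molar mass 430.501 g/mol; 1×26.982 = 26.982 g → 6.27 wt%.
Al in Na0.24Ca0.76Al1.76Si2.24O8: molar mass 274.368 g/mol; 1.76×26.982 = 47.488 g → 17.31 wt%.
Difference = 6.27 − 17.31 = -11.04 percentage points.

-11.04 percentage points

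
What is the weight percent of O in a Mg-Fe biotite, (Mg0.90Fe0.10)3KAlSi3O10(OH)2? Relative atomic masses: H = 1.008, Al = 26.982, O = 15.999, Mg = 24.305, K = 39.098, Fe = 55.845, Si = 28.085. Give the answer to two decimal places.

44.99 mass %

Molar mass of (Mg0.90Fe0.10)3KAlSi3O10(OH)2: 2.70·24.305 + 0.30·55.845 + 1·39.098 + 1·26.982 + 3·28.085 + 12·15.999 + 2·1.008 = 426.716 g/mol.
Mass of O per formula unit: 12 × 15.999 = 191.988 g.
Weight fraction O = 191.988 / 426.716 = 0.4499.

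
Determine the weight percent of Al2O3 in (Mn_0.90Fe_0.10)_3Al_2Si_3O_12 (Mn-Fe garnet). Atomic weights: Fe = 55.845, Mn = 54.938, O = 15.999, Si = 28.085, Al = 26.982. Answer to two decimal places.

20.59 wt%

M((Mn_0.90Fe_0.10)_3Al_2Si_3O_12) = 495.293 g/mol; M(Al2O3) = 101.961 g/mol.
Moles Al2O3 per formula unit = 2 Al ÷ 2 = 1.0000.
Al2O3 fraction = (1.0000 × 101.961) / 495.293 = 101.961/495.293 = 0.2059.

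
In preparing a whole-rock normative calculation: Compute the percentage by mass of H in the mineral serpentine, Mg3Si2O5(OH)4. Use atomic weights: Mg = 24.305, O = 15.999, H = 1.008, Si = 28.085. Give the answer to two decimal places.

1.46 mass %

Molar mass of Mg3Si2O5(OH)4: 3×24.305 + 2×28.085 + 9×15.999 + 4×1.008 = 277.108 g/mol.
Mass of H per formula unit: 4 × 1.008 = 4.032 g.
Weight fraction H = 4.032 / 277.108 = 0.0146.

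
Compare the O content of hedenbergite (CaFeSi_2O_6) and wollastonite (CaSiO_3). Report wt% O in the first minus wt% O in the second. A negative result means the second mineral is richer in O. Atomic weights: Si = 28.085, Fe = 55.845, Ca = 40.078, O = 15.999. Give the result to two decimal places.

-2.63 percentage points

M(CaFeSi_2O_6) = 248.087 g/mol, so wt% O = 95.994/248.087 × 100 = 38.69%.
M(CaSiO_3) = 116.160 g/mol, so wt% O = 47.997/116.160 × 100 = 41.32%.
38.69 − 41.32 = -2.63 pp.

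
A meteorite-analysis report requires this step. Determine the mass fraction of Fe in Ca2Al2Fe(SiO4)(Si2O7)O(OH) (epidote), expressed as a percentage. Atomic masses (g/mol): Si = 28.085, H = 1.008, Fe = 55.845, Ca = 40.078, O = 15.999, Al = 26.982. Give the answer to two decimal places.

Formula mass = 2*40.078 + 2*26.982 + 1*55.845 + 3*28.085 + 13*15.999 + 1*1.008 = 483.215 g/mol, of which 55.845 g is Fe.
So Fe makes up 55.845/483.215 = 0.1156 of the mass, i.e. 11.56%.

11.56 mass %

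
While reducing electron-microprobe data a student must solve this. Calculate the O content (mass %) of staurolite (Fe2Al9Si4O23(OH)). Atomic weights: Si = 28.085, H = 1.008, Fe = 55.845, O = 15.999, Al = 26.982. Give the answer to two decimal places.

M(Fe2Al9Si4O23(OH)) = 851.852 g/mol.
O contributes 24 × 15.999 = 383.976 g per mole.
383.976/851.852 = 0.4508 → 45.08%.

45.08 mass %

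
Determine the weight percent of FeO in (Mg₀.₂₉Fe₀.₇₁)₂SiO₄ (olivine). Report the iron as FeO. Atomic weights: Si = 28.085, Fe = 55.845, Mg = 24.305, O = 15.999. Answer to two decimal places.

55.00 wt%

Molar mass of (Mg₀.₂₉Fe₀.₇₁)₂SiO₄ = 0.58×24.305 + 1.42×55.845 + 1×28.085 + 4×15.999 = 185.478 g/mol.
Each formula unit contains 1.42 Fe, equivalent to 1.42/1 = 1.4200 mol FeO.
M(FeO) = 1×55.845 + 1×15.999 = 71.844 g/mol.
Mass of FeO per formula unit = 1.4200 × 71.844 = 102.018 g.
FeO wt% = 102.018 / 185.478 × 100 = 55.00%.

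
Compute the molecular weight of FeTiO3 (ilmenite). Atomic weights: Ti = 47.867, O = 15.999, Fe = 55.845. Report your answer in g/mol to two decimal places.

Fe: 1 × 55.845 = 55.8450
Ti: 1 × 47.867 = 47.8670
O: 3 × 15.999 = 47.9970
Summing the contributions gives the formula mass.

151.71 g/mol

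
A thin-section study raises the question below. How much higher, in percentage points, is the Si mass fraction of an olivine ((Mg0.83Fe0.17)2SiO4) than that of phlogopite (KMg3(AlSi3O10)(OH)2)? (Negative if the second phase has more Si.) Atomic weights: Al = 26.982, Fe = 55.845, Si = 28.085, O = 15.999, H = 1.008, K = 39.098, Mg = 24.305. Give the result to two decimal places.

-1.64 percentage points

Si in (Mg0.83Fe0.17)2SiO4: molar mass 151.415 g/mol; 1×28.085 = 28.085 g → 18.55 wt%.
Si in KMg3(AlSi3O10)(OH)2: molar mass 417.254 g/mol; 3×28.085 = 84.255 g → 20.19 wt%.
Difference = 18.55 − 20.19 = -1.64 percentage points.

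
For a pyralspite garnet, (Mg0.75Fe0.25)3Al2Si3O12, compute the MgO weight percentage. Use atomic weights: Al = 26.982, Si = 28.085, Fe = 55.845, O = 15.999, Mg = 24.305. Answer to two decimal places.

21.25 wt%

Formula mass = 426.777 g/mol.
2.25 Mg → 2.2500 mol MgO per formula unit; M(MgO) = 40.304, so MgO mass = 90.684 g.
90.684/426.777 × 100 = 21.25 wt%.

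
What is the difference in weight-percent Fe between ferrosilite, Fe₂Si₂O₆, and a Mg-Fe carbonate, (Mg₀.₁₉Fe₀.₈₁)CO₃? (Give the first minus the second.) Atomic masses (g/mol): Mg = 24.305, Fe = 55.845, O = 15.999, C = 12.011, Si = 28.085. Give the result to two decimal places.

Fe in Fe₂Si₂O₆: molar mass 263.854 g/mol; 2×55.845 = 111.690 g → 42.33 wt%.
Fe in (Mg₀.₁₉Fe₀.₈₁)CO₃: molar mass 109.860 g/mol; 0.81×55.845 = 45.234 g → 41.17 wt%.
Difference = 42.33 − 41.17 = 1.16 percentage points.

1.16 percentage points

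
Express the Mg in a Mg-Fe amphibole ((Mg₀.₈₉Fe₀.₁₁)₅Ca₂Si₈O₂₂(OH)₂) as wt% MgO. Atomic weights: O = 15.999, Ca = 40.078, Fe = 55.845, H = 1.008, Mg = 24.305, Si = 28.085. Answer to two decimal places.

21.62 wt%

M((Mg₀.₈₉Fe₀.₁₁)₅Ca₂Si₈O₂₂(OH)₂) = 829.700 g/mol; M(MgO) = 40.304 g/mol.
Moles MgO per formula unit = 4.45 Mg ÷ 1 = 4.4500.
MgO fraction = (4.4500 × 40.304) / 829.700 = 179.353/829.700 = 0.2162.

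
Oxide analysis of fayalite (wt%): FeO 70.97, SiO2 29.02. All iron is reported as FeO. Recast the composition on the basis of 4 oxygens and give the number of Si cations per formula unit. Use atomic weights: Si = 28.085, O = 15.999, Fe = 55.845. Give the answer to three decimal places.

70.97 wt% FeO ÷ 71.844 g/mol = 0.98783 mol, giving 0.98783 Fe and 0.98783 O.
29.02 wt% SiO2 ÷ 60.083 g/mol = 0.48300 mol, giving 0.48300 Si and 0.96600 O.
Oxygen sums to 1.95383; scaling by 4/1.95383 = 2.04726 puts the formula on 4 O.
Si: 0.48300 × 2.04726 = 0.989 atoms per formula unit.

0.989 Si apfu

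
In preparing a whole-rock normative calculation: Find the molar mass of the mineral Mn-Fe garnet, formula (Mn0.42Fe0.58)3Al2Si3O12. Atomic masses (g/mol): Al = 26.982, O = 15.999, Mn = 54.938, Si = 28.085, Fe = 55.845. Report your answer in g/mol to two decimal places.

496.60 g/mol

M = 1.26(54.938) + 1.74(55.845) + 2(26.982) + 3(28.085) + 12(15.999)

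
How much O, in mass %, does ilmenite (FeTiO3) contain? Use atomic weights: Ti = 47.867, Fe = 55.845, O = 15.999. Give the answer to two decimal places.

Molar mass of FeTiO3: 1×55.845 + 1×47.867 + 3×15.999 = 151.709 g/mol.
Mass of O per formula unit: 3 × 15.999 = 47.997 g.
Weight fraction O = 47.997 / 151.709 = 0.3164.

31.64 mass %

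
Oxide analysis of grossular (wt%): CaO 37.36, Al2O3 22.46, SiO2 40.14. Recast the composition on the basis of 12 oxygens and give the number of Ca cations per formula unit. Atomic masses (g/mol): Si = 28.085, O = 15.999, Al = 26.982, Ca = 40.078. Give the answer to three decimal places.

CaO: 37.36/56.077 = 0.66623 mol → 0.66623 mol Ca, 0.66623 mol O.
Al2O3: 22.46/101.961 = 0.22028 mol → 0.44056 mol Al, 0.66084 mol O.
SiO2: 40.14/60.083 = 0.66808 mol → 0.66808 mol Si, 1.33616 mol O.
Total oxygen = 2.66323 mol. Normalization factor = 12/2.66323 = 4.50581.
Ca per 12 O = 0.66623 × 4.50581 = 3.002.

3.002 Ca apfu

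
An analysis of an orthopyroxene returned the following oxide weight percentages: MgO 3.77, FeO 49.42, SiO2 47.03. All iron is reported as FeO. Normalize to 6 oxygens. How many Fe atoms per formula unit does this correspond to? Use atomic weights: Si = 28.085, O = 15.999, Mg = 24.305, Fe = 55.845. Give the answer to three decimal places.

MgO (M=40.304): mol = 0.09354; Mg = 0.09354, O = 0.09354.
FeO (M=71.844): mol = 0.68788; Fe = 0.68788, O = 0.68788.
SiO2 (M=60.083): mol = 0.78275; Si = 0.78275, O = 1.56550.
ΣO = 2.34692; factor = 6/ΣO = 2.55654.
Fe apfu = 0.68788 × 2.55654 = 1.759.

1.759 Fe apfu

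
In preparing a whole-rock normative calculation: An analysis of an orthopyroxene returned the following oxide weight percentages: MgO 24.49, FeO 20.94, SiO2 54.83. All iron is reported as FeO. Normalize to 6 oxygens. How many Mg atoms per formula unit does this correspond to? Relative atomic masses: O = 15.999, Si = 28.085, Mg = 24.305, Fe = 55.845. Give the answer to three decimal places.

MgO: 24.49/40.304 = 0.60763 mol → 0.60763 mol Mg, 0.60763 mol O.
FeO: 20.94/71.844 = 0.29146 mol → 0.29146 mol Fe, 0.29146 mol O.
SiO2: 54.83/60.083 = 0.91257 mol → 0.91257 mol Si, 1.82514 mol O.
Total oxygen = 2.72423 mol. Normalization factor = 6/2.72423 = 2.20246.
Mg per 6 O = 0.60763 × 2.20246 = 1.338.

1.338 Mg apfu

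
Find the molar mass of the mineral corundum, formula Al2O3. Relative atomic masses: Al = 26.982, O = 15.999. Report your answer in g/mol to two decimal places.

101.96 g/mol

Al: 2 × 26.982 = 53.9640
O: 3 × 15.999 = 47.9970
Summing the contributions gives the formula mass.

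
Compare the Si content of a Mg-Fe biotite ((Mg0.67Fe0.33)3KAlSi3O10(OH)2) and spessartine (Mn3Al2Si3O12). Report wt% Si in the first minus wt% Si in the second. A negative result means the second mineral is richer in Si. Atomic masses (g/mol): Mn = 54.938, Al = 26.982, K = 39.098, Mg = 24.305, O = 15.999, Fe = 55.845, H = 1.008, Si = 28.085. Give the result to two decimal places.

1.77 percentage points

Si in (Mg0.67Fe0.33)3KAlSi3O10(OH)2: molar mass 448.479 g/mol; 3×28.085 = 84.255 g → 18.79 wt%.
Si in Mn3Al2Si3O12: molar mass 495.021 g/mol; 3×28.085 = 84.255 g → 17.02 wt%.
Difference = 18.79 − 17.02 = 1.77 percentage points.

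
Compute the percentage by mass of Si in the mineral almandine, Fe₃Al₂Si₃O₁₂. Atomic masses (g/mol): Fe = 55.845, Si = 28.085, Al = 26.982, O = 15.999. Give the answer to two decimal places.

16.93 mass %

M(Fe₃Al₂Si₃O₁₂) = 497.742 g/mol.
Si contributes 3 × 28.085 = 84.255 g per mole.
84.255/497.742 = 0.1693 → 16.93%.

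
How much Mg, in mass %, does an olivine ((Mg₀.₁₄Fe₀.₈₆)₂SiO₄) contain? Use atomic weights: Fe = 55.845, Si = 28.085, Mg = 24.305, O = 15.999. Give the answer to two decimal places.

Formula mass = 0.28*24.305 + 1.72*55.845 + 1*28.085 + 4*15.999 = 194.940 g/mol, of which 6.805 g is Mg.
So Mg makes up 6.805/194.940 = 0.0349 of the mass, i.e. 3.49%.

3.49 mass %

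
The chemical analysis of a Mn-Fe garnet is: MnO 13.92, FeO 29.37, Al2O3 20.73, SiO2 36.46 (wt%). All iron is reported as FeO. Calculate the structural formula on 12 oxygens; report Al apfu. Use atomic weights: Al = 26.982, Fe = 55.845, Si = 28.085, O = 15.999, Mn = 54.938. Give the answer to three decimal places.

2.009 Al apfu

13.92 wt% MnO ÷ 70.937 g/mol = 0.19623 mol, giving 0.19623 Mn and 0.19623 O.
29.37 wt% FeO ÷ 71.844 g/mol = 0.40880 mol, giving 0.40880 Fe and 0.40880 O.
20.73 wt% Al2O3 ÷ 101.961 g/mol = 0.20331 mol, giving 0.40662 Al and 0.60993 O.
36.46 wt% SiO2 ÷ 60.083 g/mol = 0.60683 mol, giving 0.60683 Si and 1.21366 O.
Oxygen sums to 2.42862; scaling by 12/2.42862 = 4.94108 puts the formula on 12 O.
Al: 0.40662 × 4.94108 = 2.009 atoms per formula unit.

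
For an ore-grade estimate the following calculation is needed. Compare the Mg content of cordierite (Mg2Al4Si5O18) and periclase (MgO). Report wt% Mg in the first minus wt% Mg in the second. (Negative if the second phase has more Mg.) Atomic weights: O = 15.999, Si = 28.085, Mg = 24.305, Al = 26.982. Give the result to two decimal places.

-51.99 percentage points

First mineral: 48.610 g Mg in 584.945 g formula = 8.31 wt% Mg.
Second mineral: 24.305 g Mg in 40.304 g formula = 60.30 wt% Mg.
8.31% − 60.30% gives a difference of -51.99 percentage points.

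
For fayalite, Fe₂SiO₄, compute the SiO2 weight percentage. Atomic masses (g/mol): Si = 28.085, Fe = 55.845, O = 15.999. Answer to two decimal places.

29.49 wt%

M(Fe₂SiO₄) = 203.771 g/mol; M(SiO2) = 60.083 g/mol.
Moles SiO2 per formula unit = 1 Si ÷ 1 = 1.0000.
SiO2 fraction = (1.0000 × 60.083) / 203.771 = 60.083/203.771 = 0.2949.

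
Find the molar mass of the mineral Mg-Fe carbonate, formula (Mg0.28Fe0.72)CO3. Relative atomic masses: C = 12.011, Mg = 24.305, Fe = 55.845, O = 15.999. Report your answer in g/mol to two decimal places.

M = 0.28*24.305 + 0.72*55.845 + 1*12.011 + 3*15.999

107.02 g/mol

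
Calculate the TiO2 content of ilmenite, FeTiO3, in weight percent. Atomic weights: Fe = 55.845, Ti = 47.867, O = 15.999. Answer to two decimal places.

52.64 wt%

M(FeTiO3) = 151.709 g/mol; M(TiO2) = 79.865 g/mol.
Moles TiO2 per formula unit = 1 Ti ÷ 1 = 1.0000.
TiO2 fraction = (1.0000 × 79.865) / 151.709 = 79.865/151.709 = 0.5264.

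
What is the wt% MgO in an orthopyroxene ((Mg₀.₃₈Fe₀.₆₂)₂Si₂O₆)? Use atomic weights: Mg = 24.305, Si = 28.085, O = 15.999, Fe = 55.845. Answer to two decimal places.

Formula mass = 239.884 g/mol.
0.76 Mg → 0.7600 mol MgO per formula unit; M(MgO) = 40.304, so MgO mass = 30.631 g.
30.631/239.884 × 100 = 12.77 wt%.

12.77 wt%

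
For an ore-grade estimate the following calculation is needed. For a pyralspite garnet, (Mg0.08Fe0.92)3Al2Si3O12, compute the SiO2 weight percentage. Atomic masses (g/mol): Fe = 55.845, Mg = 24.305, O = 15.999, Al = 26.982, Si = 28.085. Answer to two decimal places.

Molar mass of (Mg0.08Fe0.92)3Al2Si3O12 = 0.24×24.305 + 2.76×55.845 + 2×26.982 + 3×28.085 + 12×15.999 = 490.172 g/mol.
Each formula unit contains 3 Si, equivalent to 3/1 = 3.0000 mol SiO2.
M(SiO2) = 1×28.085 + 2×15.999 = 60.083 g/mol.
Mass of SiO2 per formula unit = 3.0000 × 60.083 = 180.249 g.
SiO2 wt% = 180.249 / 490.172 × 100 = 36.77%.

36.77 wt%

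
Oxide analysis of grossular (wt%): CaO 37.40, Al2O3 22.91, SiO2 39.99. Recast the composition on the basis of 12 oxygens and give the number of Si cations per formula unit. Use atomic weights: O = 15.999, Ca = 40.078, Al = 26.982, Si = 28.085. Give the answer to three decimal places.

37.40 wt% CaO ÷ 56.077 g/mol = 0.66694 mol, giving 0.66694 Ca and 0.66694 O.
22.91 wt% Al2O3 ÷ 101.961 g/mol = 0.22469 mol, giving 0.44938 Al and 0.67407 O.
39.99 wt% SiO2 ÷ 60.083 g/mol = 0.66558 mol, giving 0.66558 Si and 1.33116 O.
Oxygen sums to 2.67217; scaling by 12/2.67217 = 4.49073 puts the formula on 12 O.
Si: 0.66558 × 4.49073 = 2.989 atoms per formula unit.

2.989 Si apfu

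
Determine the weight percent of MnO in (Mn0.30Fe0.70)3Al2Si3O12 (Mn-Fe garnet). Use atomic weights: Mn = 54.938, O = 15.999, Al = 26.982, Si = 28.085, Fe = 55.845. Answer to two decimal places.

Molar mass of (Mn0.30Fe0.70)3Al2Si3O12 = 0.90·54.938 + 2.10·55.845 + 2·26.982 + 3·28.085 + 12·15.999 = 496.926 g/mol.
Each formula unit contains 0.90 Mn, equivalent to 0.90/1 = 0.9000 mol MnO.
M(MnO) = 1×54.938 + 1×15.999 = 70.937 g/mol.
Mass of MnO per formula unit = 0.9000 × 70.937 = 63.843 g.
MnO wt% = 63.843 / 496.926 × 100 = 12.85%.

12.85 wt%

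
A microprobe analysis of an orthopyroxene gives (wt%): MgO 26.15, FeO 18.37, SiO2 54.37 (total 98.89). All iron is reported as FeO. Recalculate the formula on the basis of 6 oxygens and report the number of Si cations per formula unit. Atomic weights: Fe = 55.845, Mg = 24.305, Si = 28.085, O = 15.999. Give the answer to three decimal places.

2.000 Si apfu

MgO: 26.15/40.304 = 0.64882 mol → 0.64882 mol Mg, 0.64882 mol O.
FeO: 18.37/71.844 = 0.25569 mol → 0.25569 mol Fe, 0.25569 mol O.
SiO2: 54.37/60.083 = 0.90491 mol → 0.90491 mol Si, 1.80982 mol O.
Total oxygen = 2.71433 mol. Normalization factor = 6/2.71433 = 2.21049.
Si per 6 O = 0.90491 × 2.21049 = 2.000.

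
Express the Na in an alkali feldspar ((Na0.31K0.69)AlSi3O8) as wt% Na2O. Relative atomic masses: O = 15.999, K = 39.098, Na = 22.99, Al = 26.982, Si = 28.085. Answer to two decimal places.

Molar mass of (Na0.31K0.69)AlSi3O8 = 0.31*22.99 + 0.69*39.098 + 1*26.982 + 3*28.085 + 8*15.999 = 273.334 g/mol.
Each formula unit contains 0.31 Na, equivalent to 0.31/2 = 0.1550 mol Na2O.
M(Na2O) = 2×22.99 + 1×15.999 = 61.979 g/mol.
Mass of Na2O per formula unit = 0.1550 × 61.979 = 9.607 g.
Na2O wt% = 9.607 / 273.334 × 100 = 3.51%.

3.51 wt%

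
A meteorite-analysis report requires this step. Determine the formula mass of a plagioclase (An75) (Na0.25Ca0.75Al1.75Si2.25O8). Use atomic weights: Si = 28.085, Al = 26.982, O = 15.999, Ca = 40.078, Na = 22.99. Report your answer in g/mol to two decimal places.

274.21 g/mol

M = 0.25·22.99 + 0.75·40.078 + 1.75·26.982 + 2.25·28.085 + 8·15.999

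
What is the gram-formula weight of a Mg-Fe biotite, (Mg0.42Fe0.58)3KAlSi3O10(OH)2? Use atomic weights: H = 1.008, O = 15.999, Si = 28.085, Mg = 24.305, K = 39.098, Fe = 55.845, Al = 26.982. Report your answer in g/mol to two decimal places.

Mg: 1.26 × 24.305 = 30.6243
Fe: 1.74 × 55.845 = 97.1703
K: 1 × 39.098 = 39.0980
Al: 1 × 26.982 = 26.9820
Si: 3 × 28.085 = 84.2550
O: 12 × 15.999 = 191.9880
H: 2 × 1.008 = 2.0160
Summing the contributions gives the formula mass.

472.13 g/mol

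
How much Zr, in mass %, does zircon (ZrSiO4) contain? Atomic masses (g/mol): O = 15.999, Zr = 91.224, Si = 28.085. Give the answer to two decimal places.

49.77 mass %

M(ZrSiO4) = 183.305 g/mol.
Zr contributes 1 × 91.224 = 91.224 g per mole.
91.224/183.305 = 0.4977 → 49.77%.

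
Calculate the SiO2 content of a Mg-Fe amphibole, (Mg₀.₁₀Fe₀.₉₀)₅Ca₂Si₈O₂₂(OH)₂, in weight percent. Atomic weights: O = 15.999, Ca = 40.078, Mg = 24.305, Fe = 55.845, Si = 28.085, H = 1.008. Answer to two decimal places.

50.37 wt%

M((Mg₀.₁₀Fe₀.₉₀)₅Ca₂Si₈O₂₂(OH)₂) = 954.283 g/mol; M(SiO2) = 60.083 g/mol.
Moles SiO2 per formula unit = 8 Si ÷ 1 = 8.0000.
SiO2 fraction = (8.0000 × 60.083) / 954.283 = 480.664/954.283 = 0.5037.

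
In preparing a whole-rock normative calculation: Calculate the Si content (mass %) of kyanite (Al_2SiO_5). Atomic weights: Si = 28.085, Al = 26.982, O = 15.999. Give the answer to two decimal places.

M(Al_2SiO_5) = 162.044 g/mol.
Si contributes 1 × 28.085 = 28.085 g per mole.
28.085/162.044 = 0.1733 → 17.33%.

17.33 mass %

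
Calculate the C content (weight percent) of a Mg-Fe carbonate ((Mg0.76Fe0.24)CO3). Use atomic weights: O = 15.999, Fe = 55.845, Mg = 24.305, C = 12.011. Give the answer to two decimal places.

M((Mg0.76Fe0.24)CO3) = 91.883 g/mol.
C contributes 1 × 12.011 = 12.011 g per mole.
12.011/91.883 = 0.1307 → 13.07%.

13.07 weight percent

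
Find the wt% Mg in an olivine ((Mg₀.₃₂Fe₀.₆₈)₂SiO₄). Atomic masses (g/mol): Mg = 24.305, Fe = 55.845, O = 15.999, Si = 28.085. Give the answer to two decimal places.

8.47 weight percent

Molar mass of (Mg₀.₃₂Fe₀.₆₈)₂SiO₄: 0.64×24.305 + 1.36×55.845 + 1×28.085 + 4×15.999 = 183.585 g/mol.
Mass of Mg per formula unit: 0.64 × 24.305 = 15.555 g.
Weight fraction Mg = 15.555 / 183.585 = 0.0847.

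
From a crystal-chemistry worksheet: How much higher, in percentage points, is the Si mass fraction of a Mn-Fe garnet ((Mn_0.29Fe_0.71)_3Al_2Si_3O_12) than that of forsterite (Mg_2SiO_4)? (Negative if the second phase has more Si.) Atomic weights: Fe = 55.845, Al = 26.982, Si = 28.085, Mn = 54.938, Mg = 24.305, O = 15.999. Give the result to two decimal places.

First mineral: 84.255 g Si in 496.953 g formula = 16.95 wt% Si.
Second mineral: 28.085 g Si in 140.691 g formula = 19.96 wt% Si.
16.95% − 19.96% gives a difference of -3.01 percentage points.

-3.01 percentage points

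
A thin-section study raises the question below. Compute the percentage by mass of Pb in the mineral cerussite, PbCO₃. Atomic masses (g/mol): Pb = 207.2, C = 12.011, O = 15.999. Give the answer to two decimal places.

M(PbCO₃) = 267.208 g/mol.
Pb contributes 1 × 207.2 = 207.200 g per mole.
207.200/267.208 = 0.7754 → 77.54%.

77.54 mass %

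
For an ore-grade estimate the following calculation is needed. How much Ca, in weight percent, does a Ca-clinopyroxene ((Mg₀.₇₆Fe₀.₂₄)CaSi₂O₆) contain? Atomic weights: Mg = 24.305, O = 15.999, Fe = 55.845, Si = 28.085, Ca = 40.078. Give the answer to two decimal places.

Formula mass = 0.76*24.305 + 0.24*55.845 + 1*40.078 + 2*28.085 + 6*15.999 = 224.117 g/mol, of which 40.078 g is Ca.
So Ca makes up 40.078/224.117 = 0.1788 of the mass, i.e. 17.88%.

17.88 weight percent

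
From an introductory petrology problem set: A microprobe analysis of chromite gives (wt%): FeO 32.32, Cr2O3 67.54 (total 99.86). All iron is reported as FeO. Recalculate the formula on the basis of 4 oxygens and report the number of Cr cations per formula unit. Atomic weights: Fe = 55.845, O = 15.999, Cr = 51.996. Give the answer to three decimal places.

1.994 Cr apfu

FeO (M=71.844): mol = 0.44986; Fe = 0.44986, O = 0.44986.
Cr2O3 (M=151.989): mol = 0.44437; Cr = 0.88874, O = 1.33311.
ΣO = 1.78297; factor = 4/ΣO = 2.24345.
Cr apfu = 0.88874 × 2.24345 = 1.994.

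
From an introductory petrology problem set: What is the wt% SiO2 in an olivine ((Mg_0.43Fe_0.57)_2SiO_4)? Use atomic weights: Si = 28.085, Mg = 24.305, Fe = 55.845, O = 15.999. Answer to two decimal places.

M((Mg_0.43Fe_0.57)_2SiO_4) = 176.647 g/mol; M(SiO2) = 60.083 g/mol.
Moles SiO2 per formula unit = 1 Si ÷ 1 = 1.0000.
SiO2 fraction = (1.0000 × 60.083) / 176.647 = 60.083/176.647 = 0.3401.

34.01 wt%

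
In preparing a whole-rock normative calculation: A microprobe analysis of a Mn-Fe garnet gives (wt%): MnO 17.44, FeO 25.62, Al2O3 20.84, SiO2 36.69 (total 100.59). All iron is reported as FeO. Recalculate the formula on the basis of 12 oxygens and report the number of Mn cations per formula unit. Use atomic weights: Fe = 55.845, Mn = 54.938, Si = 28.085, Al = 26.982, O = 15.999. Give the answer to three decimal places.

MnO: 17.44/70.937 = 0.24585 mol → 0.24585 mol Mn, 0.24585 mol O.
FeO: 25.62/71.844 = 0.35661 mol → 0.35661 mol Fe, 0.35661 mol O.
Al2O3: 20.84/101.961 = 0.20439 mol → 0.40878 mol Al, 0.61317 mol O.
SiO2: 36.69/60.083 = 0.61066 mol → 0.61066 mol Si, 1.22132 mol O.
Total oxygen = 2.43695 mol. Normalization factor = 12/2.43695 = 4.92419.
Mn per 12 O = 0.24585 × 4.92419 = 1.211.

1.211 Mn apfu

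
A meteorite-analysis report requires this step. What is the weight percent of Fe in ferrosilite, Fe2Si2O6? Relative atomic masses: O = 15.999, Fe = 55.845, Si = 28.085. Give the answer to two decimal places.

Formula mass = 2·55.845 + 2·28.085 + 6·15.999 = 263.854 g/mol, of which 111.690 g is Fe.
So Fe makes up 111.690/263.854 = 0.4233 of the mass, i.e. 42.33%.

42.33 weight percent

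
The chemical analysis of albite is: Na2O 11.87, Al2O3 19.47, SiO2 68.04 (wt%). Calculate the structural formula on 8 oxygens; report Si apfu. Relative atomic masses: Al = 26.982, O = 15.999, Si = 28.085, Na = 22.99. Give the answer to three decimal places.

Na2O (M=61.979): mol = 0.19152; Na = 0.38304, O = 0.19152.
Al2O3 (M=101.961): mol = 0.19096; Al = 0.38192, O = 0.57288.
SiO2 (M=60.083): mol = 1.13243; Si = 1.13243, O = 2.26486.
ΣO = 3.02926; factor = 8/ΣO = 2.64091.
Si apfu = 1.13243 × 2.64091 = 2.991.

2.991 Si apfu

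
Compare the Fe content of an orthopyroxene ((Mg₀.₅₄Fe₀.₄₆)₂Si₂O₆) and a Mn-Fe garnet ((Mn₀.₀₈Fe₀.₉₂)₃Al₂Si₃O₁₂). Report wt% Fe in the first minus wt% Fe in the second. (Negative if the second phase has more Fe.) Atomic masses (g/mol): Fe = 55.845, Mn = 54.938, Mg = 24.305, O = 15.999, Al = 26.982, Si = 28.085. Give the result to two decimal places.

-8.62 percentage points

First mineral: 51.377 g Fe in 229.791 g formula = 22.36 wt% Fe.
Second mineral: 154.132 g Fe in 497.524 g formula = 30.98 wt% Fe.
22.36% − 30.98% gives a difference of -8.62 percentage points.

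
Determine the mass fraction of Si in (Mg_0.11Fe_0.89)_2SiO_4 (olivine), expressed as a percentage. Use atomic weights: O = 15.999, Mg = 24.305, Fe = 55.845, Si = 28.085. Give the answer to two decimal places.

14.27 wt%

Molar mass of (Mg_0.11Fe_0.89)_2SiO_4: 0.22·24.305 + 1.78·55.845 + 1·28.085 + 4·15.999 = 196.832 g/mol.
Mass of Si per formula unit: 1 × 28.085 = 28.085 g.
Weight fraction Si = 28.085 / 196.832 = 0.1427.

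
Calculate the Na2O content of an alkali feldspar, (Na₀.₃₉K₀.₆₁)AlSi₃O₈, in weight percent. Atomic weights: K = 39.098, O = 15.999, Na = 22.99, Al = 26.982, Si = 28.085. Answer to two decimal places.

M((Na₀.₃₉K₀.₆₁)AlSi₃O₈) = 272.045 g/mol; M(Na2O) = 61.979 g/mol.
Moles Na2O per formula unit = 0.39 Na ÷ 2 = 0.1950.
Na2O fraction = (0.1950 × 61.979) / 272.045 = 12.086/272.045 = 0.0444.

4.44 wt%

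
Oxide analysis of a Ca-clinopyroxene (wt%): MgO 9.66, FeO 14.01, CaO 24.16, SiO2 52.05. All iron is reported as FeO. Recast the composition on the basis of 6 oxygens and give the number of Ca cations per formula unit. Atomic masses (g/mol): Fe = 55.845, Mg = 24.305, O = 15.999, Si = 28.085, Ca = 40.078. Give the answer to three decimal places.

9.66 wt% MgO ÷ 40.304 g/mol = 0.23968 mol, giving 0.23968 Mg and 0.23968 O.
14.01 wt% FeO ÷ 71.844 g/mol = 0.19501 mol, giving 0.19501 Fe and 0.19501 O.
24.16 wt% CaO ÷ 56.077 g/mol = 0.43084 mol, giving 0.43084 Ca and 0.43084 O.
52.05 wt% SiO2 ÷ 60.083 g/mol = 0.86630 mol, giving 0.86630 Si and 1.73260 O.
Oxygen sums to 2.59813; scaling by 6/2.59813 = 2.30935 puts the formula on 6 O.
Ca: 0.43084 × 2.30935 = 0.995 atoms per formula unit.

0.995 Ca apfu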